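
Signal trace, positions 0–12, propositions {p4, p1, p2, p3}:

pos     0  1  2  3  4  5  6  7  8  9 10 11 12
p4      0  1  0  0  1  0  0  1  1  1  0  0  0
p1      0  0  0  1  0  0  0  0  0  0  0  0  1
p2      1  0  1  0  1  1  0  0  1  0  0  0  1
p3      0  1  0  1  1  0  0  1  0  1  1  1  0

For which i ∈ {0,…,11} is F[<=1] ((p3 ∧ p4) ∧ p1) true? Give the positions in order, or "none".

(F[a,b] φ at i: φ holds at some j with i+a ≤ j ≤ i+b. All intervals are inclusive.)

none

Evaluate at each i in [0,11]:
  i=0: ✗ (none in [0,1])
  i=1: ✗ (none in [1,2])
  i=2: ✗ (none in [2,3])
  i=3: ✗ (none in [3,4])
  i=4: ✗ (none in [4,5])
  i=5: ✗ (none in [5,6])
  i=6: ✗ (none in [6,7])
  i=7: ✗ (none in [7,8])
  i=8: ✗ (none in [8,9])
  i=9: ✗ (none in [9,10])
  i=10: ✗ (none in [10,11])
  i=11: ✗ (none in [11,12])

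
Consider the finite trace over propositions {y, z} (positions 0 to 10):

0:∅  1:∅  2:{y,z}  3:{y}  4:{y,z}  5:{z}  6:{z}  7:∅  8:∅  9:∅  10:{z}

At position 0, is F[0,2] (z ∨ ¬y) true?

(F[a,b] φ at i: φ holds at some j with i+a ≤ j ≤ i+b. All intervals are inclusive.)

Yes

Check (z ∨ ¬y) at each j in [0,2]:
  j=0: true
  j=1: true
  j=2: true
Found at j=0 → formula holds.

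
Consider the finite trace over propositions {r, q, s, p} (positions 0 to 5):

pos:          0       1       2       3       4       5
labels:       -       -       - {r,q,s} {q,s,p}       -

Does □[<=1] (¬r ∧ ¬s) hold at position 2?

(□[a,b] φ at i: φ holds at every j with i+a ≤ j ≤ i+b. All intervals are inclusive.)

No

Check (¬r ∧ ¬s) at every j in [2,3]:
  j=2: true
  j=3: false
Fails at j=3 → formula fails.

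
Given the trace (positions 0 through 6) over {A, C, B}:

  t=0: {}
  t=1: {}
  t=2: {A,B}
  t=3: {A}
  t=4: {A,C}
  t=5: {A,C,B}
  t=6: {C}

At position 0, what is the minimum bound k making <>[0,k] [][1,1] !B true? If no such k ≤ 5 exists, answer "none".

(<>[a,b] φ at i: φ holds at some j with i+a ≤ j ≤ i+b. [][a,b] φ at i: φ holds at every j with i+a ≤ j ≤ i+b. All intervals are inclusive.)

0

Scan j = 0,1,… for [][1,1] !B:
  j=0: holds
First hit at j=0, so smallest k = 0-0 = 0.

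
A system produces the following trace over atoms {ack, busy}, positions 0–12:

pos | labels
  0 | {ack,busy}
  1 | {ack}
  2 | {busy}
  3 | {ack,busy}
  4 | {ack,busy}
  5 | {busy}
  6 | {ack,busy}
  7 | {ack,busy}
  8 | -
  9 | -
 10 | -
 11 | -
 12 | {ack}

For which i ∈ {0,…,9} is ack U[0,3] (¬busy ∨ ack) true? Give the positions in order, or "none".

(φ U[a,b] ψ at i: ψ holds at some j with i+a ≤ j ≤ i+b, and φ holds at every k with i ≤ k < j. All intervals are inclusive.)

0, 1, 3, 4, 6, 7, 8, 9

Evaluate at each i in [0,9]:
  i=0: ✓ (rhs at j=0)
  i=1: ✓ (rhs at j=1)
  i=2: ✗ (lhs fails at k=2 before rhs at j=3)
  i=3: ✓ (rhs at j=3)
  i=4: ✓ (rhs at j=4)
  i=5: ✗ (lhs fails at k=5 before rhs at j=6)
  i=6: ✓ (rhs at j=6)
  i=7: ✓ (rhs at j=7)
  i=8: ✓ (rhs at j=8)
  i=9: ✓ (rhs at j=9)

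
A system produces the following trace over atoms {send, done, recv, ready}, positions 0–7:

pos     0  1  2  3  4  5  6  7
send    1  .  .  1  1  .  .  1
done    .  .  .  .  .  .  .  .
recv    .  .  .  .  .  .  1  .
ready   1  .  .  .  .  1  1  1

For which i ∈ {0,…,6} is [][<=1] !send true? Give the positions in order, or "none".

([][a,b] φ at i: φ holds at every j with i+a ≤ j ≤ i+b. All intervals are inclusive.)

Evaluate at each i in [0,6]:
  i=0: ✗ (fails at j=0)
  i=1: ✓ (all of [1,2])
  i=2: ✗ (fails at j=3)
  i=3: ✗ (fails at j=3)
  i=4: ✗ (fails at j=4)
  i=5: ✓ (all of [5,6])
  i=6: ✗ (fails at j=7)

1, 5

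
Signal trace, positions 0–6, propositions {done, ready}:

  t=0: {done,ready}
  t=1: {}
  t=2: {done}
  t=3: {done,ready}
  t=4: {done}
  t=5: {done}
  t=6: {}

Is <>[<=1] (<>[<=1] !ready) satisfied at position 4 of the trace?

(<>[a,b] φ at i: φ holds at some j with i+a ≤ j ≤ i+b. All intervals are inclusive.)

Check <>[<=1] !ready at each j in [4,5]:
  j=4: holds (witness at 4)
  j=5: holds (witness at 5)
Found at j=4 → formula holds.

True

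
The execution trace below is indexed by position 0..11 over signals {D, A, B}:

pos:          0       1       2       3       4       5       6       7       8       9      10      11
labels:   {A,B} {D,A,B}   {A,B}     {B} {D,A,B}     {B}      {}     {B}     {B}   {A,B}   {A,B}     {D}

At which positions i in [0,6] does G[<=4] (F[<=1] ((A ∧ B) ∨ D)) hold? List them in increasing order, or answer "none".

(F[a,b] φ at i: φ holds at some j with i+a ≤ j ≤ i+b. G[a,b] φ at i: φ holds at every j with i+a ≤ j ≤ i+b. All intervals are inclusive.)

Evaluate at each i in [0,6]:
  i=0: ✓ (all of [0,4])
  i=1: ✗ (fails at j=5)
  i=2: ✗ (fails at j=5)
  i=3: ✗ (fails at j=5)
  i=4: ✗ (fails at j=5)
  i=5: ✗ (fails at j=5)
  i=6: ✗ (fails at j=6)

0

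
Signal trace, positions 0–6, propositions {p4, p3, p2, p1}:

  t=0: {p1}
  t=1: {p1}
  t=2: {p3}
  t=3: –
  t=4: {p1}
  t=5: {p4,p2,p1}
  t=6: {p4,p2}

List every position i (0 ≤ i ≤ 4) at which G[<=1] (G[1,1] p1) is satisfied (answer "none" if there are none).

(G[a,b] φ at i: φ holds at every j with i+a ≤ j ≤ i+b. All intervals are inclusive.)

3

Evaluate at each i in [0,4]:
  i=0: ✗ (fails at j=1)
  i=1: ✗ (fails at j=1)
  i=2: ✗ (fails at j=2)
  i=3: ✓ (all of [3,4])
  i=4: ✗ (fails at j=5)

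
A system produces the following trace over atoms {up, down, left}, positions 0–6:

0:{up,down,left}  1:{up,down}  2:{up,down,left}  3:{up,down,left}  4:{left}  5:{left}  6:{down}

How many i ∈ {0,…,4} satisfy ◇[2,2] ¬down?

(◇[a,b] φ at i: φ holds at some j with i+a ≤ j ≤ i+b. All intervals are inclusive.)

2

Evaluate at each i in [0,4]:
  i=0: ✗ (none in [2,2])
  i=1: ✗ (none in [3,3])
  i=2: ✓ (witness j=4)
  i=3: ✓ (witness j=5)
  i=4: ✗ (none in [6,6])
Positions where it holds: {2, 3} → 2.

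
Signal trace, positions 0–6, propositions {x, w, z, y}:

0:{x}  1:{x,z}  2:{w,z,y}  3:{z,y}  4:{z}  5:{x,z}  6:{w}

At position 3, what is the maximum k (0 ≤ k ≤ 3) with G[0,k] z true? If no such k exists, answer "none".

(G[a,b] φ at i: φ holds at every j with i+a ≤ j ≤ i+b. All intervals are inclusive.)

z must hold from j=3 onward; find where it first fails.
  j=3: holds
  j=4: holds
  j=5: holds
  j=6: fails
Holds on [3,5], so largest k = 2.

2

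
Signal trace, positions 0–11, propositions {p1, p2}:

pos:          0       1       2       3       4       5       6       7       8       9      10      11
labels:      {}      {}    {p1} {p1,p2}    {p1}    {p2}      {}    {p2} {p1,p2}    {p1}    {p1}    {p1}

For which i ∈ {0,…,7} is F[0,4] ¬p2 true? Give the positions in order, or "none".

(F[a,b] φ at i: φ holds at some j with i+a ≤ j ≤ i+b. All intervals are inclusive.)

Evaluate at each i in [0,7]:
  i=0: ✓ (witness j=0)
  i=1: ✓ (witness j=1)
  i=2: ✓ (witness j=2)
  i=3: ✓ (witness j=4)
  i=4: ✓ (witness j=4)
  i=5: ✓ (witness j=6)
  i=6: ✓ (witness j=6)
  i=7: ✓ (witness j=9)

0, 1, 2, 3, 4, 5, 6, 7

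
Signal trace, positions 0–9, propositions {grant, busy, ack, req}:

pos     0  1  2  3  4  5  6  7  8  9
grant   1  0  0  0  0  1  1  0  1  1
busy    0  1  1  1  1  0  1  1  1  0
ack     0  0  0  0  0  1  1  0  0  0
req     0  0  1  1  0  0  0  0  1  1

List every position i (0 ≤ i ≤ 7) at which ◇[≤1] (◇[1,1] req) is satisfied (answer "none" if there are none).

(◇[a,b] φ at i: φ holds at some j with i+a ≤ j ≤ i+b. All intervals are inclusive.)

Evaluate at each i in [0,7]:
  i=0: ✓ (witness j=1)
  i=1: ✓ (witness j=1)
  i=2: ✓ (witness j=2)
  i=3: ✗ (none in [3,4])
  i=4: ✗ (none in [4,5])
  i=5: ✗ (none in [5,6])
  i=6: ✓ (witness j=7)
  i=7: ✓ (witness j=7)

0, 1, 2, 6, 7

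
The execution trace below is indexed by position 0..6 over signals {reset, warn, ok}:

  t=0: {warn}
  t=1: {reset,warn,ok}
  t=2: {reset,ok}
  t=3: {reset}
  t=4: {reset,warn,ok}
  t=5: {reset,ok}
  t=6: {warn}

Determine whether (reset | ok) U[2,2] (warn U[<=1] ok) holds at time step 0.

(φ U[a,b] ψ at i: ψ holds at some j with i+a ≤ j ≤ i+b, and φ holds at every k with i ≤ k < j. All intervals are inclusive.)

Does not hold

Need some j in [2,2] with (warn U[<=1] ok), and (reset | ok) at every k in [0,j-1].
  j=2: (warn U[<=1] ok) holds, but (reset | ok) fails at k=0 → not this j.
No j in the window works → until fails.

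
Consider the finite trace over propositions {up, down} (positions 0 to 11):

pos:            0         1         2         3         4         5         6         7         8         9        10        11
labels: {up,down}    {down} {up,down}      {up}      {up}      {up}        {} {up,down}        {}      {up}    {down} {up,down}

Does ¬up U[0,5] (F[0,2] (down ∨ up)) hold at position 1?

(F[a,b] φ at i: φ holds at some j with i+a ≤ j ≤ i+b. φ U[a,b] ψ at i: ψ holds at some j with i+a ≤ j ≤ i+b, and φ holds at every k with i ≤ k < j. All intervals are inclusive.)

True

Need some j in [1,6] with F[0,2] (down ∨ up), and ¬up at every k in [1,j-1].
  j=1: F[0,2] (down ∨ up) holds; no prefix to check → satisfied.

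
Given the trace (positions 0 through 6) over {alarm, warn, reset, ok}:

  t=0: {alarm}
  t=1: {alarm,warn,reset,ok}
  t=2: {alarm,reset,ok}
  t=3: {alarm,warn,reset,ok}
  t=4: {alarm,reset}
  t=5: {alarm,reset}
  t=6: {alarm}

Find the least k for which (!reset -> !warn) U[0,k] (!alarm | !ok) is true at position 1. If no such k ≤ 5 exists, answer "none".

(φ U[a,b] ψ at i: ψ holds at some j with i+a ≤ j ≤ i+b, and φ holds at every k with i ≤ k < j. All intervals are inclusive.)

Need earliest j ≥ 1 with (!alarm | !ok), and (!reset -> !warn) at every k in [1,j-1].
  j=1: rhs fails.
  j=2: rhs fails.
  j=3: rhs fails.
  j=4: rhs holds; lhs holds on [1,3]. k = 3.

3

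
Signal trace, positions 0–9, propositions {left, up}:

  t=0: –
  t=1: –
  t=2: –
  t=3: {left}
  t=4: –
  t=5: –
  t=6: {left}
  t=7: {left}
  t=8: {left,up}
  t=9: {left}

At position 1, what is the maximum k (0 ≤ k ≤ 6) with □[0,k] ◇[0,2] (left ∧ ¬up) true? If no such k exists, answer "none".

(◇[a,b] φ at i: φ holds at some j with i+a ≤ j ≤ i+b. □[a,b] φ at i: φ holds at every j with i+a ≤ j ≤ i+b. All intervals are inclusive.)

6

◇[0,2] (left ∧ ¬up) must hold from j=1 onward; find where it first fails.
  j=1: holds
  j=2: holds
  j=3: holds
  j=4: holds
  j=5: holds
  j=6: holds
  j=7: holds
Holds through j=7; largest k = 6.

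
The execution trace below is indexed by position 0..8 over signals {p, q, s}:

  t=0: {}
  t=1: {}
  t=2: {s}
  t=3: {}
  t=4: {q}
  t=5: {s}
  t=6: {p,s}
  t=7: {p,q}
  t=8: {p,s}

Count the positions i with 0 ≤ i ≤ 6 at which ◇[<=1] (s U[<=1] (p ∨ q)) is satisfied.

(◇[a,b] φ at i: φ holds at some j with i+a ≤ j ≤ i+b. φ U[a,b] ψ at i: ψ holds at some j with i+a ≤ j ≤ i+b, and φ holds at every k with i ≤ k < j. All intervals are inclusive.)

4

Evaluate at each i in [0,6]:
  i=0: ✗ (none in [0,1])
  i=1: ✗ (none in [1,2])
  i=2: ✗ (none in [2,3])
  i=3: ✓ (witness j=4)
  i=4: ✓ (witness j=4)
  i=5: ✓ (witness j=5)
  i=6: ✓ (witness j=6)
Positions where it holds: {3, 4, 5, 6} → 4.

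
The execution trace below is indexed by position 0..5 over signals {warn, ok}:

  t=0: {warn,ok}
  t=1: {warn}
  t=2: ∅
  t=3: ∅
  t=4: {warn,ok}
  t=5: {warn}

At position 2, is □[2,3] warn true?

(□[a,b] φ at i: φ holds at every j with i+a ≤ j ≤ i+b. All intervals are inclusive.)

Check warn at every j in [4,5]:
  j=4: true
  j=5: true
All positions satisfy it → formula holds.

Holds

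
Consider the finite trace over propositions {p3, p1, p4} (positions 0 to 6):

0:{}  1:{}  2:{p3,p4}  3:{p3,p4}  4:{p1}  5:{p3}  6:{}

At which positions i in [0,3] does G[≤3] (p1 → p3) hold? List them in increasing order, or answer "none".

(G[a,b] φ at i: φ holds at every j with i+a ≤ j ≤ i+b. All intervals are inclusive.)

Evaluate at each i in [0,3]:
  i=0: ✓ (all of [0,3])
  i=1: ✗ (fails at j=4)
  i=2: ✗ (fails at j=4)
  i=3: ✗ (fails at j=4)

0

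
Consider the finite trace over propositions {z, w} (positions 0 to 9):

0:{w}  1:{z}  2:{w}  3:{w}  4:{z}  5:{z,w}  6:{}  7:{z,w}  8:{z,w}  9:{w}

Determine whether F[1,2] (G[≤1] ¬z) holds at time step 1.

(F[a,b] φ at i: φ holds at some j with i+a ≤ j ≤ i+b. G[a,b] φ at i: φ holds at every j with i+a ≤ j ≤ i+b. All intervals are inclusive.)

True

Check G[≤1] ¬z at each j in [2,3]:
  j=2: holds on [2,3]
  j=3: fails at 4
Found at j=2 → formula holds.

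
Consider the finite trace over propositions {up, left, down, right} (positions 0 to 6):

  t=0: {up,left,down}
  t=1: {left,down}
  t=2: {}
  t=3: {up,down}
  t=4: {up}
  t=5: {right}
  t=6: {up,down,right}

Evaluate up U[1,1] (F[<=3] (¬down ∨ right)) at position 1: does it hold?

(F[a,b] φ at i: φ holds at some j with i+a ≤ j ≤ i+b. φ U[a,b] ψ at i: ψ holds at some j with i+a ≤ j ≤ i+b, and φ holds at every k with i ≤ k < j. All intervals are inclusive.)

Need some j in [2,2] with F[<=3] (¬down ∨ right), and up at every k in [1,j-1].
  j=2: F[<=3] (¬down ∨ right) holds, but up fails at k=1 → not this j.
No j in the window works → until fails.

No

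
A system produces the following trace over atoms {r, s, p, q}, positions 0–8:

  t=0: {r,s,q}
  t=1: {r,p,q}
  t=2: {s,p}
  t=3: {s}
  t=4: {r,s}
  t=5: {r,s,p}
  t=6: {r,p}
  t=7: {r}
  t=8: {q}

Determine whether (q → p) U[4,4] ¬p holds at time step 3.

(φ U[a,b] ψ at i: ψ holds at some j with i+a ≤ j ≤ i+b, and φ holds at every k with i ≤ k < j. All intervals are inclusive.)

Need some j in [7,7] with ¬p, and (q → p) at every k in [3,j-1].
  j=7: ¬p holds; (q → p) holds at every k in [3,6] → satisfied.

Holds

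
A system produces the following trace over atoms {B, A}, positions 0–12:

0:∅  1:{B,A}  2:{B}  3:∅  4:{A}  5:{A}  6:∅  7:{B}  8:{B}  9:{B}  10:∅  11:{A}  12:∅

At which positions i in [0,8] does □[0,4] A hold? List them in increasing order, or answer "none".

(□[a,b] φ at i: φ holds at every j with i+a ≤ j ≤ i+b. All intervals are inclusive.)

Evaluate at each i in [0,8]:
  i=0: ✗ (fails at j=0)
  i=1: ✗ (fails at j=2)
  i=2: ✗ (fails at j=2)
  i=3: ✗ (fails at j=3)
  i=4: ✗ (fails at j=6)
  i=5: ✗ (fails at j=6)
  i=6: ✗ (fails at j=6)
  i=7: ✗ (fails at j=7)
  i=8: ✗ (fails at j=8)

none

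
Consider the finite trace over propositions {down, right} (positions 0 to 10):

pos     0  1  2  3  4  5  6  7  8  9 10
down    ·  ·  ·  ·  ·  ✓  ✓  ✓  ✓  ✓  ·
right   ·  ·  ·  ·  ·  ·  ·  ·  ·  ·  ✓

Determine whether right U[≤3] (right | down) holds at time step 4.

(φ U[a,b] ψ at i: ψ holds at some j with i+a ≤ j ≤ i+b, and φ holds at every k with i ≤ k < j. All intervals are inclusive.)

No

Need some j in [4,7] with (right | down), and right at every k in [4,j-1].
  j=4: (right | down) false.
  j=5: (right | down) holds, but right fails at k=4 → not this j.
  j=6: (right | down) holds, but right fails at k=4 → not this j.
  j=7: (right | down) holds, but right fails at k=4 → not this j.
No j in the window works → until fails.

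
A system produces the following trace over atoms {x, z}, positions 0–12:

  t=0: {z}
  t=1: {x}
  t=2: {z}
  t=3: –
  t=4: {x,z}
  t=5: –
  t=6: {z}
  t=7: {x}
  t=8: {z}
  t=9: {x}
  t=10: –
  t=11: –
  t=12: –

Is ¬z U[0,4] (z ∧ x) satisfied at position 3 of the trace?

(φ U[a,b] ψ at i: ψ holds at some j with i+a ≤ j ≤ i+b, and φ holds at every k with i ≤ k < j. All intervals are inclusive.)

Holds

Need some j in [3,7] with (z ∧ x), and ¬z at every k in [3,j-1].
  j=3: (z ∧ x) false.
  j=4: (z ∧ x) holds; ¬z holds at every k in [3,3] → satisfied.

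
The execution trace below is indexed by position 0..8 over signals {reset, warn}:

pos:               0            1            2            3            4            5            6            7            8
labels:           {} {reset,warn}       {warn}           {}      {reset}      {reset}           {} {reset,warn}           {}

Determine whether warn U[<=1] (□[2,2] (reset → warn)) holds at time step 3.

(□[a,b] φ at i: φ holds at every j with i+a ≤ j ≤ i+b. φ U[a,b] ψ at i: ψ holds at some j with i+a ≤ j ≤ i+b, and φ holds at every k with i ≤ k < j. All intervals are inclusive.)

Need some j in [3,4] with □[2,2] (reset → warn), and warn at every k in [3,j-1].
  j=3: □[2,2] (reset → warn) — fails at 5.
  j=4: □[2,2] (reset → warn) holds, but warn fails at k=3 → not this j.
No j in the window works → until fails.

Does not hold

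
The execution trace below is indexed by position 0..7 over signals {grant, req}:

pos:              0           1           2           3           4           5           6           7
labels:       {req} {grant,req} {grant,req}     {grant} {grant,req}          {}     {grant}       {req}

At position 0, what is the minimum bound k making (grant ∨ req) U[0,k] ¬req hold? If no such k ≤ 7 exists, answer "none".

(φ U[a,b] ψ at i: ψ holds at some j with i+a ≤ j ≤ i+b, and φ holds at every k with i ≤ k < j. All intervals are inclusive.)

3

Need earliest j ≥ 0 with ¬req, and (grant ∨ req) at every k in [0,j-1].
  j=0: rhs fails.
  j=1: rhs fails.
  j=2: rhs fails.
  j=3: rhs holds; lhs holds on [0,2]. k = 3.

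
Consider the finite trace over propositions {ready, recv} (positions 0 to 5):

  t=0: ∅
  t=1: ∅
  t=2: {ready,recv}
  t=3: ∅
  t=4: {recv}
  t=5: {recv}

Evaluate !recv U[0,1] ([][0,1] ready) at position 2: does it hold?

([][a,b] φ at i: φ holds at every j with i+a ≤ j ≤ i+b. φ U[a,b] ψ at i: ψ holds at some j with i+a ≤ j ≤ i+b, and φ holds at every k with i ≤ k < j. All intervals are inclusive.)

False

Need some j in [2,3] with [][0,1] ready, and !recv at every k in [2,j-1].
  j=2: [][0,1] ready — fails at 3.
  j=3: [][0,1] ready — fails at 3.
No j in the window works → until fails.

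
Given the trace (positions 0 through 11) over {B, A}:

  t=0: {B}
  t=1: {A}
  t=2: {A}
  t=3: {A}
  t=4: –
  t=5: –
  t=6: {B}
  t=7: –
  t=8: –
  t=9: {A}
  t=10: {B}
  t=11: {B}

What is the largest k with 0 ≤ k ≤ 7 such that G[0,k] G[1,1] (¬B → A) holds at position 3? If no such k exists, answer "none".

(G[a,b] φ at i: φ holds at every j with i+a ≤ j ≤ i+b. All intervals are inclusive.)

G[1,1] (¬B → A) must hold from j=3 onward; find where it first fails.
  j=3: fails → no k works.

none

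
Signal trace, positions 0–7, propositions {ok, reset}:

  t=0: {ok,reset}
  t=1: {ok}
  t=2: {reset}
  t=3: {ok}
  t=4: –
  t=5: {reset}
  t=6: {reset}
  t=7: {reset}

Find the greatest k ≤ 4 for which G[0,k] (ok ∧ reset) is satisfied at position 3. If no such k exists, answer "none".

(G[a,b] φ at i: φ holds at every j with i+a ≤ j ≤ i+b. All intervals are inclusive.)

(ok ∧ reset) must hold from j=3 onward; find where it first fails.
  j=3: fails → no k works.

none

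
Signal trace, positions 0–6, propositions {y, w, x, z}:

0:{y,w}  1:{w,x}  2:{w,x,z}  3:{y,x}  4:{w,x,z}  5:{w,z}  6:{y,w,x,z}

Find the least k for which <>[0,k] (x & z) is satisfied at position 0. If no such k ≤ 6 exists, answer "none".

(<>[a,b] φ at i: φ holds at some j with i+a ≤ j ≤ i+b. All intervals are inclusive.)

Scan j = 0,1,… for (x & z):
  j=0: fails
  j=1: fails
  j=2: holds
First hit at j=2, so smallest k = 2-0 = 2.

2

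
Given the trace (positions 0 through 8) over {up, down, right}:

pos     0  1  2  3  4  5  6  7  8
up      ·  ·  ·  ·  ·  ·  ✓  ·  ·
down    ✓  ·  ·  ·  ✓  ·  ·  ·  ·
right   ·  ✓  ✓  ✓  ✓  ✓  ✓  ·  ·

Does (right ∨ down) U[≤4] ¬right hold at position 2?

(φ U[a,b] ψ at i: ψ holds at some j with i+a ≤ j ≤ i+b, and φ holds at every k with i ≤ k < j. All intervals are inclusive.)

Need some j in [2,6] with ¬right, and (right ∨ down) at every k in [2,j-1].
  j=2: ¬right false.
  j=3: ¬right false.
  j=4: ¬right false.
  j=5: ¬right false.
  j=6: ¬right false.
No j in the window works → until fails.

False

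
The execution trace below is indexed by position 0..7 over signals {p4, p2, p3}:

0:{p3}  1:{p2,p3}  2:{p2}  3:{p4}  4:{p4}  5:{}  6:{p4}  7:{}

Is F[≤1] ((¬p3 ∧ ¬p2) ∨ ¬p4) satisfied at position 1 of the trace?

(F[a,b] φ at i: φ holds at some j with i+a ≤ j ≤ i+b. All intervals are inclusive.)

Yes

Check ((¬p3 ∧ ¬p2) ∨ ¬p4) at each j in [1,2]:
  j=1: true
  j=2: true
Found at j=1 → formula holds.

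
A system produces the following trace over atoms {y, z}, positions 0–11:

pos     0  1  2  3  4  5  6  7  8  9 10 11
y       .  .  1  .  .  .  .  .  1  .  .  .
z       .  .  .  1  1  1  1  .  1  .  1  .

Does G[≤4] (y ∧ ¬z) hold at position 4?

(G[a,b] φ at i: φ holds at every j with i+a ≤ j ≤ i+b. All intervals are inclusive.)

Check (y ∧ ¬z) at every j in [4,8]:
  j=4: false
  j=5: false
  j=6: false
  j=7: false
  j=8: false
Fails at j=4 → formula fails.

False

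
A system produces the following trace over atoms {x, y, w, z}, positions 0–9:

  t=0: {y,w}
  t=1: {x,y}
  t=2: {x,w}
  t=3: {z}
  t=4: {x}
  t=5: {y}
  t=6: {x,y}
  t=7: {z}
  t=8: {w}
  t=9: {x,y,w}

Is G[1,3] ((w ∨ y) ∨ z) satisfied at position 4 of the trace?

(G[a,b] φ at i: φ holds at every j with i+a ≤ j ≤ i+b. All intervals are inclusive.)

True

Check ((w ∨ y) ∨ z) at every j in [5,7]:
  j=5: true
  j=6: true
  j=7: true
All positions satisfy it → formula holds.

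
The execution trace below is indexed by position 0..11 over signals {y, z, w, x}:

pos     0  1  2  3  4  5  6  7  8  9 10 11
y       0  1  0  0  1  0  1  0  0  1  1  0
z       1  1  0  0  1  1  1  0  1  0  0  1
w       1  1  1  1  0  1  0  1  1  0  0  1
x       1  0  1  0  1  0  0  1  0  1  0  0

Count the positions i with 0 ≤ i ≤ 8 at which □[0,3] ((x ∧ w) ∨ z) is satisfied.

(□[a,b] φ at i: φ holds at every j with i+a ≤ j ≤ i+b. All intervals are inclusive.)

Evaluate at each i in [0,8]:
  i=0: ✗ (fails at j=3)
  i=1: ✗ (fails at j=3)
  i=2: ✗ (fails at j=3)
  i=3: ✗ (fails at j=3)
  i=4: ✓ (all of [4,7])
  i=5: ✓ (all of [5,8])
  i=6: ✗ (fails at j=9)
  i=7: ✗ (fails at j=9)
  i=8: ✗ (fails at j=9)
Positions where it holds: {4, 5} → 2.

2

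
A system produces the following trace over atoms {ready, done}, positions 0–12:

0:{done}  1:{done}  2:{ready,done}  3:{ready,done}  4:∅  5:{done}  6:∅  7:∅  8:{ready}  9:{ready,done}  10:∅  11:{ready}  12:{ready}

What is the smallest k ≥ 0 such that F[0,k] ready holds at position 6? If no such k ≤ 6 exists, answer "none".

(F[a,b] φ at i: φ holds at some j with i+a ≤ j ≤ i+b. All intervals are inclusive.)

2

Scan j = 6,7,… for ready:
  j=6: fails
  j=7: fails
  j=8: holds
First hit at j=8, so smallest k = 8-6 = 2.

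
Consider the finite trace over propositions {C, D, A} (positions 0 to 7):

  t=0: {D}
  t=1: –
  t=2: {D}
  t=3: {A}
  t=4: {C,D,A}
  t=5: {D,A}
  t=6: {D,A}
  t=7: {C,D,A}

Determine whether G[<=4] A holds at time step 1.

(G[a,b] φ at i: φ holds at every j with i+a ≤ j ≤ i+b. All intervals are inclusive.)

False

Check A at every j in [1,5]:
  j=1: false
  j=2: false
  j=3: true
  j=4: true
  j=5: true
Fails at j=1 → formula fails.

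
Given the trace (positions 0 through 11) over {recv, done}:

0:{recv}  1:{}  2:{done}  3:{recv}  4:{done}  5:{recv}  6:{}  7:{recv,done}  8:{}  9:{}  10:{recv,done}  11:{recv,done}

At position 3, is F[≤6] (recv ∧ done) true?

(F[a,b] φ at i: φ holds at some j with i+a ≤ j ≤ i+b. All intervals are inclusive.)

True

Check (recv ∧ done) at each j in [3,9]:
  j=3: false
  j=4: false
  j=5: false
  j=6: false
  j=7: true
  j=8: false
  j=9: false
Found at j=7 → formula holds.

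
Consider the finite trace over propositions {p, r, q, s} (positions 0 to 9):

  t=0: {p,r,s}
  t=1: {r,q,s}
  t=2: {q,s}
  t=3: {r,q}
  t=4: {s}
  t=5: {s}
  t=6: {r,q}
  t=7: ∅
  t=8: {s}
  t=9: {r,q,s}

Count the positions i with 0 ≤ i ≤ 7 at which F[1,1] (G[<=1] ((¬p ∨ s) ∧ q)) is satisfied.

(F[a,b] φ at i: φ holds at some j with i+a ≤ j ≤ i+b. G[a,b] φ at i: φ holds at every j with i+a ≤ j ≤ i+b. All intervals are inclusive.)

Evaluate at each i in [0,7]:
  i=0: ✓ (witness j=1)
  i=1: ✓ (witness j=2)
  i=2: ✗ (none in [3,3])
  i=3: ✗ (none in [4,4])
  i=4: ✗ (none in [5,5])
  i=5: ✗ (none in [6,6])
  i=6: ✗ (none in [7,7])
  i=7: ✗ (none in [8,8])
Positions where it holds: {0, 1} → 2.

2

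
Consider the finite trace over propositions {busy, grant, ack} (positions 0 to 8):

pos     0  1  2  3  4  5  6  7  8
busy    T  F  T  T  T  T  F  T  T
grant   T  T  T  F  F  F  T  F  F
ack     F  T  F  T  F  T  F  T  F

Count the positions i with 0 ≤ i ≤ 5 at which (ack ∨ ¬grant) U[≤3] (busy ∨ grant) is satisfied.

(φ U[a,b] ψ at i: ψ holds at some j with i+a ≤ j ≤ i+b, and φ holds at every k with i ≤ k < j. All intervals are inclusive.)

6

Evaluate at each i in [0,5]:
  i=0: ✓ (rhs at j=0)
  i=1: ✓ (rhs at j=1)
  i=2: ✓ (rhs at j=2)
  i=3: ✓ (rhs at j=3)
  i=4: ✓ (rhs at j=4)
  i=5: ✓ (rhs at j=5)
Positions where it holds: {0, 1, 2, 3, 4, 5} → 6.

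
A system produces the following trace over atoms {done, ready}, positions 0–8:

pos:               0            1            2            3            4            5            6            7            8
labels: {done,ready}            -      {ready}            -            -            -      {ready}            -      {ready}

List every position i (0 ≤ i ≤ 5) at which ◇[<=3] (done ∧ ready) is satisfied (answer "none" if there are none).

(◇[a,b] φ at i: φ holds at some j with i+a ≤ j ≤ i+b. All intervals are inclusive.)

Evaluate at each i in [0,5]:
  i=0: ✓ (witness j=0)
  i=1: ✗ (none in [1,4])
  i=2: ✗ (none in [2,5])
  i=3: ✗ (none in [3,6])
  i=4: ✗ (none in [4,7])
  i=5: ✗ (none in [5,8])

0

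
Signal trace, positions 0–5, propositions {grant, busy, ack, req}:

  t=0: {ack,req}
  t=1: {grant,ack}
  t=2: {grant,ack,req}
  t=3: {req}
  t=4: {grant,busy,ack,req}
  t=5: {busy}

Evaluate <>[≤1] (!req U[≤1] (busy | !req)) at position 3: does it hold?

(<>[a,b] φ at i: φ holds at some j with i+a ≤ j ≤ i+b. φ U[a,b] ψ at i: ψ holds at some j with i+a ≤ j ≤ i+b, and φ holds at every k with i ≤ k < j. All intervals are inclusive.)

True

Check (!req U[≤1] (busy | !req)) at each j in [3,4]:
  j=3: fails
  j=4: holds
Found at j=4 → formula holds.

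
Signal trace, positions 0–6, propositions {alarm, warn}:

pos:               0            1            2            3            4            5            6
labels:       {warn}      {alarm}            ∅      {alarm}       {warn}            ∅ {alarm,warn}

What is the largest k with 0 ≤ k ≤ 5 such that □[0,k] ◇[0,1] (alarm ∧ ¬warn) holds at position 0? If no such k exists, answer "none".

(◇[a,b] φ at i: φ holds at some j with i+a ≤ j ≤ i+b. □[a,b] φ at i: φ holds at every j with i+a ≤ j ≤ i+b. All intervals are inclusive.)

3

◇[0,1] (alarm ∧ ¬warn) must hold from j=0 onward; find where it first fails.
  j=0: holds
  j=1: holds
  j=2: holds
  j=3: holds
  j=4: fails
Holds on [0,3], so largest k = 3.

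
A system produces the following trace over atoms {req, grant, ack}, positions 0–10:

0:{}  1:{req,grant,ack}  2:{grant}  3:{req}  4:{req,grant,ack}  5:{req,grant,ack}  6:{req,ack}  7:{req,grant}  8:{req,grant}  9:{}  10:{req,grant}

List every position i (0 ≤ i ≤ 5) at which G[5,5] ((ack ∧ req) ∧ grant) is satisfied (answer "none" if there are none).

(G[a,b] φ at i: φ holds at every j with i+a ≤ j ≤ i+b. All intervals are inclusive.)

Evaluate at each i in [0,5]:
  i=0: ✓ (all of [5,5])
  i=1: ✗ (fails at j=6)
  i=2: ✗ (fails at j=7)
  i=3: ✗ (fails at j=8)
  i=4: ✗ (fails at j=9)
  i=5: ✗ (fails at j=10)

0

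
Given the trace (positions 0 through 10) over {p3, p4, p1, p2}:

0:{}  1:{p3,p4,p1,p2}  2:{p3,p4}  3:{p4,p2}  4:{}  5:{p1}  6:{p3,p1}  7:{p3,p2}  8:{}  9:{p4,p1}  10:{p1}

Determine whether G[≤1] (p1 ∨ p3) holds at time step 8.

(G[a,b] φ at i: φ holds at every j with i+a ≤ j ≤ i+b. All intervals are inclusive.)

Check (p1 ∨ p3) at every j in [8,9]:
  j=8: false
  j=9: true
Fails at j=8 → formula fails.

No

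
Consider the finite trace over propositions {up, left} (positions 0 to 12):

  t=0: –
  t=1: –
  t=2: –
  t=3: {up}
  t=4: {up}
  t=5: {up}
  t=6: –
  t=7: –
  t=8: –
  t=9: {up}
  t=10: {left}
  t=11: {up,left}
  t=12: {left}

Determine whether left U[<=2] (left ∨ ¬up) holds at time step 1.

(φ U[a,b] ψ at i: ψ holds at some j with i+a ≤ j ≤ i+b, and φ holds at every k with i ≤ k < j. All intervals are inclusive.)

True

Need some j in [1,3] with (left ∨ ¬up), and left at every k in [1,j-1].
  j=1: (left ∨ ¬up) holds; no prefix to check → satisfied.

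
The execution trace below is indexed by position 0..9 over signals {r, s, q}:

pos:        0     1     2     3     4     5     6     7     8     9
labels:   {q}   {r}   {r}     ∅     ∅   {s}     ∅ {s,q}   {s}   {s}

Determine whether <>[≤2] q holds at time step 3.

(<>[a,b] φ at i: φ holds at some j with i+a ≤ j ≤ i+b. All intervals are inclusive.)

False

Check q at each j in [3,5]:
  j=3: false
  j=4: false
  j=5: false
No position in the window satisfies it → formula fails.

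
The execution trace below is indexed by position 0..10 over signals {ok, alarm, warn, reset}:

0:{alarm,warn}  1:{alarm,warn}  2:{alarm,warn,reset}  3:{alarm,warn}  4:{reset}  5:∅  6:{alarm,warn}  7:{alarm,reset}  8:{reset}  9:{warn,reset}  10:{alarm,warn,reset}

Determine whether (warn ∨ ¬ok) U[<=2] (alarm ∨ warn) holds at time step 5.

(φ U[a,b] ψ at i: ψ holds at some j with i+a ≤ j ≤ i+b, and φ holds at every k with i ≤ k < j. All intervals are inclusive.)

Yes

Need some j in [5,7] with (alarm ∨ warn), and (warn ∨ ¬ok) at every k in [5,j-1].
  j=5: (alarm ∨ warn) false.
  j=6: (alarm ∨ warn) holds; (warn ∨ ¬ok) holds at every k in [5,5] → satisfied.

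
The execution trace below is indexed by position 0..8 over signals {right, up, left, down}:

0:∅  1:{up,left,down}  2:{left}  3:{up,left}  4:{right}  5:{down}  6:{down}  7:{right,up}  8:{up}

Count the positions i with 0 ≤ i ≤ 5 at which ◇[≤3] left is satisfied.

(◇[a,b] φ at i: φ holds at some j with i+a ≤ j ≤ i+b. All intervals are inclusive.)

4

Evaluate at each i in [0,5]:
  i=0: ✓ (witness j=1)
  i=1: ✓ (witness j=1)
  i=2: ✓ (witness j=2)
  i=3: ✓ (witness j=3)
  i=4: ✗ (none in [4,7])
  i=5: ✗ (none in [5,8])
Positions where it holds: {0, 1, 2, 3} → 4.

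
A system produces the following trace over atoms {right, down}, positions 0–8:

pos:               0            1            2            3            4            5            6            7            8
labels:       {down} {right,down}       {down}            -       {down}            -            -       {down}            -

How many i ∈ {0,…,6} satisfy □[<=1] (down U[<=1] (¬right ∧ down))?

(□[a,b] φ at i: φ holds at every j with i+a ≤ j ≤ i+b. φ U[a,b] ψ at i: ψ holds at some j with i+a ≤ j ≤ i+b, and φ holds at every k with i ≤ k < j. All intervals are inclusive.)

2

Evaluate at each i in [0,6]:
  i=0: ✓ (all of [0,1])
  i=1: ✓ (all of [1,2])
  i=2: ✗ (fails at j=3)
  i=3: ✗ (fails at j=3)
  i=4: ✗ (fails at j=5)
  i=5: ✗ (fails at j=5)
  i=6: ✗ (fails at j=6)
Positions where it holds: {0, 1} → 2.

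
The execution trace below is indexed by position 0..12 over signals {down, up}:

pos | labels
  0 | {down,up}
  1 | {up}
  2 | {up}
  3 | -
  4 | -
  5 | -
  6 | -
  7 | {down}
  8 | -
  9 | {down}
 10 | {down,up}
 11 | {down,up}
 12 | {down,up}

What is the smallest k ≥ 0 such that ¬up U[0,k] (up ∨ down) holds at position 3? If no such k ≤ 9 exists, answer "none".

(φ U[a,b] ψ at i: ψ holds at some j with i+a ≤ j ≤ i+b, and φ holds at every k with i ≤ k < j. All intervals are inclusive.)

Need earliest j ≥ 3 with (up ∨ down), and ¬up at every k in [3,j-1].
  j=3: rhs fails.
  j=4: rhs fails.
  j=5: rhs fails.
  j=6: rhs fails.
  j=7: rhs holds; lhs holds on [3,6]. k = 4.

4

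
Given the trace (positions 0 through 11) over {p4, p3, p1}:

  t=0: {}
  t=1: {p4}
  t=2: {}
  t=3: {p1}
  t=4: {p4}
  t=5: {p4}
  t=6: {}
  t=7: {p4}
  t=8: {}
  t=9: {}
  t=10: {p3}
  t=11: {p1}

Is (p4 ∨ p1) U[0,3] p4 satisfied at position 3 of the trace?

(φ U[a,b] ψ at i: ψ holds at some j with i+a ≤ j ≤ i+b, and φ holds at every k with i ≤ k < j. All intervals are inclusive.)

Yes

Need some j in [3,6] with p4, and (p4 ∨ p1) at every k in [3,j-1].
  j=3: p4 false.
  j=4: p4 holds; (p4 ∨ p1) holds at every k in [3,3] → satisfied.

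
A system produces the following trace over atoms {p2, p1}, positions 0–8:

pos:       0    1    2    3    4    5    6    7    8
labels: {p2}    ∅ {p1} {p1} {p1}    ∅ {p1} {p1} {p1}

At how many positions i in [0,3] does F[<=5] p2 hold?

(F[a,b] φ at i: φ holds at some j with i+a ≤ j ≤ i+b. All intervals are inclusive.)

1

Evaluate at each i in [0,3]:
  i=0: ✓ (witness j=0)
  i=1: ✗ (none in [1,6])
  i=2: ✗ (none in [2,7])
  i=3: ✗ (none in [3,8])
Positions where it holds: {0} → 1.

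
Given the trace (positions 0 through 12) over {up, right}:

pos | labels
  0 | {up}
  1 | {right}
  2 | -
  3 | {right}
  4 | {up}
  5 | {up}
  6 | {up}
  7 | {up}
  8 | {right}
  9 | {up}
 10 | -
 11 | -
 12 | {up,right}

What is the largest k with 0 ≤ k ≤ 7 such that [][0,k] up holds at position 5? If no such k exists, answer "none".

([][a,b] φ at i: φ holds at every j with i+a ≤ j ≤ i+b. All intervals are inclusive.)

2

up must hold from j=5 onward; find where it first fails.
  j=5: holds
  j=6: holds
  j=7: holds
  j=8: fails
Holds on [5,7], so largest k = 2.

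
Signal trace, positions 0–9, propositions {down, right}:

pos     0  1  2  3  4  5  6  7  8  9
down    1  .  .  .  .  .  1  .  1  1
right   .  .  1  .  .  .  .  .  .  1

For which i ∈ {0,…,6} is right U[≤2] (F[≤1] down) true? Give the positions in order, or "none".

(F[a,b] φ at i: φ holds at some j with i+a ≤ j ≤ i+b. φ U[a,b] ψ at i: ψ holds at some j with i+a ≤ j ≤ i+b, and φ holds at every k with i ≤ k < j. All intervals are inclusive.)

0, 5, 6

Evaluate at each i in [0,6]:
  i=0: ✓ (rhs at j=0)
  i=1: ✗ (no rhs in [1,3])
  i=2: ✗ (no rhs in [2,4])
  i=3: ✗ (lhs fails at k=3 before rhs at j=5)
  i=4: ✗ (lhs fails at k=4 before rhs at j=5)
  i=5: ✓ (rhs at j=5)
  i=6: ✓ (rhs at j=6)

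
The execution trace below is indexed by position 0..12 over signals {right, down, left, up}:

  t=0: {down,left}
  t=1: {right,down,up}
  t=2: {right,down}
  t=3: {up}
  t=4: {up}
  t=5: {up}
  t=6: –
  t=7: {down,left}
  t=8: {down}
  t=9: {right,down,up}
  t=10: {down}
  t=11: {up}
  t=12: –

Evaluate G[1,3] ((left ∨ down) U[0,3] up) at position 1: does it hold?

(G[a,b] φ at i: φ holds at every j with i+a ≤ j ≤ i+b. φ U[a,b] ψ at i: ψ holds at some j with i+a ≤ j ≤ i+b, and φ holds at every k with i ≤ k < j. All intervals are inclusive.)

Check ((left ∨ down) U[0,3] up) at every j in [2,4]:
  j=2: holds
  j=3: holds
  j=4: holds
All positions satisfy it → formula holds.

Holds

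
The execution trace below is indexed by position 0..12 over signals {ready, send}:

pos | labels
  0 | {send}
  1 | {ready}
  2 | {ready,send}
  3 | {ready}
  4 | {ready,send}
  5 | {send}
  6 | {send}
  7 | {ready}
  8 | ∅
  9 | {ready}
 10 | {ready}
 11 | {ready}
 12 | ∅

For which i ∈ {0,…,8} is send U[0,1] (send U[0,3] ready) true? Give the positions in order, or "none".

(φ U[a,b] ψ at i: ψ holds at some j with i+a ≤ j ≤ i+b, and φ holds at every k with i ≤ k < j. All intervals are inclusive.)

0, 1, 2, 3, 4, 5, 6, 7

Evaluate at each i in [0,8]:
  i=0: ✓ (rhs at j=0)
  i=1: ✓ (rhs at j=1)
  i=2: ✓ (rhs at j=2)
  i=3: ✓ (rhs at j=3)
  i=4: ✓ (rhs at j=4)
  i=5: ✓ (rhs at j=5)
  i=6: ✓ (rhs at j=6)
  i=7: ✓ (rhs at j=7)
  i=8: ✗ (lhs fails at k=8 before rhs at j=9)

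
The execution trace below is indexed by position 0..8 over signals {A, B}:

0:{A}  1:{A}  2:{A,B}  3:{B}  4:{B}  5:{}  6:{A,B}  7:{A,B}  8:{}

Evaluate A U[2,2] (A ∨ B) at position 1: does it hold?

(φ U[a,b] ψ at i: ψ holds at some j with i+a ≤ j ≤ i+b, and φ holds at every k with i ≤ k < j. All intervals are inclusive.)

Holds

Need some j in [3,3] with (A ∨ B), and A at every k in [1,j-1].
  j=3: (A ∨ B) holds; A holds at every k in [1,2] → satisfied.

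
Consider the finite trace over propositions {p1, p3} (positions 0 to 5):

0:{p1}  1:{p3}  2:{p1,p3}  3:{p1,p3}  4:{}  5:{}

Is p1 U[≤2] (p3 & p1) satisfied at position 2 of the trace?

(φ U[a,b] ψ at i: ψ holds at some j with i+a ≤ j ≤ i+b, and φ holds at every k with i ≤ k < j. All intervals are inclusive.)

Holds

Need some j in [2,4] with (p3 & p1), and p1 at every k in [2,j-1].
  j=2: (p3 & p1) holds; no prefix to check → satisfied.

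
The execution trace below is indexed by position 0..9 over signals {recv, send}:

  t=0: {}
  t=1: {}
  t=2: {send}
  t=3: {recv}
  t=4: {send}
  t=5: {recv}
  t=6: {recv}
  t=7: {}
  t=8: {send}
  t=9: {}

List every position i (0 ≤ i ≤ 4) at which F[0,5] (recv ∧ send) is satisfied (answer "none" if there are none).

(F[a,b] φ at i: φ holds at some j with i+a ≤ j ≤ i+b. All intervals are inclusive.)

Evaluate at each i in [0,4]:
  i=0: ✗ (none in [0,5])
  i=1: ✗ (none in [1,6])
  i=2: ✗ (none in [2,7])
  i=3: ✗ (none in [3,8])
  i=4: ✗ (none in [4,9])

none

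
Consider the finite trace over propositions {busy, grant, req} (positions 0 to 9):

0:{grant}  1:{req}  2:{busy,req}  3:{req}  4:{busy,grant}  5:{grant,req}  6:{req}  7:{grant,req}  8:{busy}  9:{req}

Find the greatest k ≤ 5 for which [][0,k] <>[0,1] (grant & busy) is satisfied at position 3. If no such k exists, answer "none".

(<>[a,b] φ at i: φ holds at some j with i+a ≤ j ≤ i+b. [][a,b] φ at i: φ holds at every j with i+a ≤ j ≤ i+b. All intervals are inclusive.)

1

<>[0,1] (grant & busy) must hold from j=3 onward; find where it first fails.
  j=3: holds
  j=4: holds
  j=5: fails
Holds on [3,4], so largest k = 1.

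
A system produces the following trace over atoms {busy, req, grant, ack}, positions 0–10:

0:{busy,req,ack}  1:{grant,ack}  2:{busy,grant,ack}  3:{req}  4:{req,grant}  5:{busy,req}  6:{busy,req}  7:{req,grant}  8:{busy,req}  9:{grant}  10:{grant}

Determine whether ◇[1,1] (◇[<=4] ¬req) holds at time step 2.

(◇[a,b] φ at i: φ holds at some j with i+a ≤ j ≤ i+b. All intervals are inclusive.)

Check ◇[<=4] ¬req at each j in [3,3]:
  j=3: fails (none in [3,7])
No position in the window satisfies it → formula fails.

Does not hold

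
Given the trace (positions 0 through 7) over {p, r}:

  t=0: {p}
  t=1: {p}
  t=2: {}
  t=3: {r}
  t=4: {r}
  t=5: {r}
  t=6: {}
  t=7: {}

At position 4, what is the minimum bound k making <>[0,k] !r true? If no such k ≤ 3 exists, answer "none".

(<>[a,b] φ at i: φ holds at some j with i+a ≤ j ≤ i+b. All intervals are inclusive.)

Scan j = 4,5,… for !r:
  j=4: fails
  j=5: fails
  j=6: holds
First hit at j=6, so smallest k = 6-4 = 2.

2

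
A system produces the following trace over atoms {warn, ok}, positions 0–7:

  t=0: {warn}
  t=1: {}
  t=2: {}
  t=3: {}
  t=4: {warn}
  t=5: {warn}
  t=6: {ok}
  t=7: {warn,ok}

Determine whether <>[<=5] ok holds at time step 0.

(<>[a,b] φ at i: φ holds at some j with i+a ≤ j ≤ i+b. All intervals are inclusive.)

No

Check ok at each j in [0,5]:
  j=0: false
  j=1: false
  j=2: false
  j=3: false
  j=4: false
  j=5: false
No position in the window satisfies it → formula fails.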